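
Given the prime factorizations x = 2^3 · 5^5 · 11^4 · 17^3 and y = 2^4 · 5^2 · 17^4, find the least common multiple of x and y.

max exponent per prime: 2^4 · 5^5 · 11^4 · 17^4 = 61141548050000

61141548050000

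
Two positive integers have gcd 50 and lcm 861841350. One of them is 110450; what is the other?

Using ab = gcd(a,b)·lcm(a,b) = 50·861841350 = 43092067500, we get b = 43092067500/110450 = 390150.

390150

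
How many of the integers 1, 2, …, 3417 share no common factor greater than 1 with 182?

1353

Prime factors of 182: 2, 7, 13. Count integers ≤ 3417 divisible by none of them.
By inclusion–exclusion: 3417 − ⌊3417/2⌋ − ⌊3417/7⌋ − ⌊3417/13⌋ + ⌊3417/14⌋ + ⌊3417/26⌋ + ⌊3417/91⌋ − ⌊3417/182⌋ = 1353.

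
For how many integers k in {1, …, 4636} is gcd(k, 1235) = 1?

3243

Prime factors of 1235: 5, 13, 19. Count integers ≤ 4636 divisible by none of them.
By inclusion–exclusion: 4636 − ⌊4636/5⌋ − ⌊4636/13⌋ − ⌊4636/19⌋ + ⌊4636/65⌋ + ⌊4636/95⌋ + ⌊4636/247⌋ − ⌊4636/1235⌋ = 3243.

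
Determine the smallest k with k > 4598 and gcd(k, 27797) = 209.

4807

gcd(k, 27797) = 209 forces 209 | k; write k = 209s. Then gcd(209s, 209·133) = 209·gcd(s, 133), so need gcd(s, 133) = 1.
209s > 4598 gives s ≥ 23. The least s ≥ 23 coprime to 133 is 23, so k = 209·23 = 4807.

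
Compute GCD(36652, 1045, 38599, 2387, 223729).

11

gcd(36652, 1045): 36652 = 35·1045 + 77; 1045 = 13·77 + 44; 77 = 1·44 + 33; 44 = 1·33 + 11; 33 = 3·11 + 0 → 11
gcd(11, 38599): 38599 = 3509·11 + 0 → 11
gcd(11, 2387): 2387 = 217·11 + 0 → 11
gcd(11, 223729): 223729 = 20339·11 + 0 → 11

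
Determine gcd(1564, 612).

1564 = 2² · 17 · 23
612 = 2² · 3² · 17
Common: 2² · 17 = 68

68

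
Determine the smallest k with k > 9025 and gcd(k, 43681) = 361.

9386

gcd(k, 43681) = 361 forces 361 | k; write k = 361s. Then gcd(361s, 361·121) = 361·gcd(s, 121), so need gcd(s, 121) = 1.
361s > 9025 gives s ≥ 26. The least s ≥ 26 coprime to 121 is 26, so k = 361·26 = 9386.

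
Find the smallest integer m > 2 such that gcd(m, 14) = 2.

Multiples of 2 above 2: 2·2, 2·3, … . Need the cofactor coprime to 14/2 = 7.
Checking s = 2, 3, … the first with gcd(s, 7) = 1 is s = 2, giving 4.

4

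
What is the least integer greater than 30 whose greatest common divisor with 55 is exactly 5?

35

gcd(x, 55) = 5 forces 5 | x; write x = 5s. Then gcd(5s, 5·11) = 5·gcd(s, 11), so need gcd(s, 11) = 1.
5s > 30 gives s ≥ 7. The least s ≥ 7 coprime to 11 is 7, so x = 5·7 = 35.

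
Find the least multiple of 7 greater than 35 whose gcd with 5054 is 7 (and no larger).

gcd(a, 5054) = 7 forces 7 | a; write a = 7s. Then gcd(7s, 7·722) = 7·gcd(s, 722), so need gcd(s, 722) = 1.
7s > 35 gives s ≥ 6. The least s ≥ 6 coprime to 722 is 7, so a = 7·7 = 49.

49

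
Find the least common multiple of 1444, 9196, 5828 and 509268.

1444 = 2² · 19²; 9196 = 2² · 11² · 19; 5828 = 2² · 31 · 47; 509268 = 2² · 3 · 31 · 37²
lcm takes max exponent of each prime: 2² · 3 · 11² · 19² · 31 · 37² · 47 = 1045530768876

1045530768876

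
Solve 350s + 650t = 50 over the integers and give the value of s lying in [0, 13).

2

Reduce mod 650: 350s ≡ 50 (mod 650). With g = gcd(350, 650) = 50 dividing 50, divide through: 7s ≡ 1 (mod 13).
Since gcd(7, 13) = 1, s ≡ 1·(7)⁻¹ ≡ 2 (mod 13). Smallest non-negative: 2.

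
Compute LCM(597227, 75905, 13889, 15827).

597227 = 17 · 19 · 43²; 75905 = 5 · 17 · 19 · 47; 13889 = 17 · 19 · 43; 15827 = 7² · 17 · 19
lcm takes max exponent of each prime: 5 · 7² · 17 · 19 · 43² · 47 = 6877068905

6877068905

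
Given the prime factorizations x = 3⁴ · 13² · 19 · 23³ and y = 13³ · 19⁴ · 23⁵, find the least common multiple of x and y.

149268668788121571

max exponent per prime: 3⁴ · 13³ · 19⁴ · 23⁵ = 149268668788121571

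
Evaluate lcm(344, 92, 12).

23736

lcm(344, 92) = 344·92/gcd = 31648/4 = 7912
lcm(7912, 12) = 7912·12/gcd = 94944/4 = 23736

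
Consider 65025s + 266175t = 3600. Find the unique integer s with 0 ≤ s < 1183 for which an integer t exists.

Reduce mod 266175: 65025s ≡ 3600 (mod 266175). With g = gcd(65025, 266175) = 225 dividing 3600, divide through: 289s ≡ 16 (mod 1183).
Since gcd(289, 1183) = 1, s ≡ 16·(289)⁻¹ ≡ 1093 (mod 1183). Smallest non-negative: 1093.

1093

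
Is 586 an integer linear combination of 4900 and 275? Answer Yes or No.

No

gcd(4900, 275): 4900 = 17·275 + 225; 275 = 1·225 + 50; 225 = 4·50 + 25; 50 = 2·25 + 0 → 25
25 does not divide 586, so a solution does not exist.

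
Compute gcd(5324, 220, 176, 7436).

5324 = 2² · 11³; 220 = 2² · 5 · 11; 176 = 2⁴ · 11; 7436 = 2² · 11 · 13²
gcd takes min exponent of each prime: 2² · 11 = 44

44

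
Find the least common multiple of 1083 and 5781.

2086941

gcd first: 5781 = 5·1083 + 366; 1083 = 2·366 + 351; 366 = 1·351 + 15; 351 = 23·15 + 6; 15 = 2·6 + 3; 6 = 2·3 + 0 → gcd = 3
lcm = 1083·5781/gcd = 6260823/3 = 2086941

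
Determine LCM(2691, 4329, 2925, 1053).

22402575

lcm(2691, 4329) = 2691·4329/gcd = 11649339/117 = 99567
lcm(99567, 2925) = 99567·2925/gcd = 291233475/117 = 2489175
lcm(2489175, 1053) = 2489175·1053/gcd = 2621101275/117 = 22402575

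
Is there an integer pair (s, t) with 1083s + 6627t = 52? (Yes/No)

No

gcd(1083, 6627): 6627 = 6·1083 + 129; 1083 = 8·129 + 51; 129 = 2·51 + 27; 51 = 1·27 + 24; 27 = 1·24 + 3; 24 = 8·3 + 0 → 3
3 does not divide 52, so a solution does not exist.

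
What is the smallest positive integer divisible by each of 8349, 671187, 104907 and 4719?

57997939857

8349 = 3 · 11² · 23; 671187 = 3 · 11² · 43²; 104907 = 3 · 11² · 17²; 4719 = 3 · 11² · 13
lcm takes max exponent of each prime: 3 · 11² · 13 · 17² · 23 · 43² = 57997939857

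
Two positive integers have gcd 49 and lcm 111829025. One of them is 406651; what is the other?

13475

m·n = gcd·lcm = 49·111829025 = 5479622225, so n = 5479622225/406651 = 13475.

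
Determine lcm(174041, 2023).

gcd first: 174041 = 86·2023 + 63; 2023 = 32·63 + 7; 63 = 9·7 + 0 → gcd = 7
lcm = 174041·2023/gcd = 352084943/7 = 50297849

50297849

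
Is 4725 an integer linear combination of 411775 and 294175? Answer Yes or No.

By Bézout, 411775u + 294175v = 4725 has integer solutions iff gcd(411775, 294175) | 4725.
Euclid: 411775 = 1·294175 + 117600; 294175 = 2·117600 + 58975; 117600 = 1·58975 + 58625; 58975 = 1·58625 + 350; 58625 = 167·350 + 175; 350 = 2·175 + 0. gcd = 175; 4725 mod 175 = 0. Yes.

Yes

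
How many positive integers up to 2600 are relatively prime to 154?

1013

154 = 2·7·11. Inclusion–exclusion on these primes:
2600 − ⌊2600/2⌋ − ⌊2600/7⌋ − ⌊2600/11⌋ + ⌊2600/14⌋ + ⌊2600/22⌋ + ⌊2600/77⌋ − ⌊2600/154⌋ = 1013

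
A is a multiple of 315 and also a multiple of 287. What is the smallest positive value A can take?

315 = 3² · 5 · 7; 287 = 7 · 41
max exponents: 3² · 5 · 7 · 41 = 12915

12915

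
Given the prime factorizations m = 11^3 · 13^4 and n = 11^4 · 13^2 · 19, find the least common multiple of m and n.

max exponent per prime: 11^4 · 13^4 · 19 = 7945070419

7945070419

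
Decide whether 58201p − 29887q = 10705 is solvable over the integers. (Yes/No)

No

By Bézout, 58201p − 29887q = 10705 has integer solutions iff gcd(58201, 29887) | 10705.
Euclid: 58201 = 1·29887 + 28314; 29887 = 1·28314 + 1573; 28314 = 18·1573 + 0. gcd = 1573; 10705 mod 1573 = 1267. No.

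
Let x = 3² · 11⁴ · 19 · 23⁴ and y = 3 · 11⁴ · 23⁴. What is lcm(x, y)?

700613005851

max exponent per prime: 3² · 11⁴ · 19 · 23⁴ = 700613005851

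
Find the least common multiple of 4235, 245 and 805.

681835

lcm(4235, 245) = 4235·245/gcd = 1037575/35 = 29645
lcm(29645, 805) = 29645·805/gcd = 23864225/35 = 681835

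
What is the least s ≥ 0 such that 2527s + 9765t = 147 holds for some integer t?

gcd(2527, 9765) = 7 (Euclid: 9765 = 3·2527 + 2184; 2527 = 1·2184 + 343; 2184 = 6·343 + 126; 343 = 2·126 + 91; 126 = 1·91 + 35; 91 = 2·35 + 21; 35 = 1·21 + 14; 21 = 1·14 + 7; 14 = 2·7 + 0), and 7 | 147.
Extended Euclid: 2527·(541) + 9765·(-140) = 7. Scale by 21: s₀ = 11361.
General solution s = s₀ + 1395k; reducing mod 1395 gives s = 201 (and t = -52).

201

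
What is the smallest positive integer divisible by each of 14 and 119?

gcd first: 119 = 8·14 + 7; 14 = 2·7 + 0 → gcd = 7
lcm = 14·119/gcd = 1666/7 = 238

238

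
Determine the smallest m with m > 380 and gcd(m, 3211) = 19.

399

gcd(m, 3211) = 19 forces 19 | m; write m = 19s. Then gcd(19s, 19·169) = 19·gcd(s, 169), so need gcd(s, 169) = 1.
19s > 380 gives s ≥ 21. The least s ≥ 21 coprime to 169 is 21, so m = 19·21 = 399.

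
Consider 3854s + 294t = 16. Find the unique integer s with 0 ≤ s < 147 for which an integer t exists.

74

Euclid: 3854 = 13·294 + 32; 294 = 9·32 + 6; 32 = 5·6 + 2; 6 = 3·2 + 0 → gcd = 2; 16 = 2·8.
Back-substitution yields 3854·(46) + 294·(-603) = 2, so one solution is s = 46·8 = 368, t = -603·8 = -4824.
Solutions in s differ by 294/2 = 147; the one in [0, 147) is 368 mod 147 = 74.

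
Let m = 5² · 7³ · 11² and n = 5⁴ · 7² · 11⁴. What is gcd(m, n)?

148225

min exponent per shared prime: 5² · 7² · 11² = 148225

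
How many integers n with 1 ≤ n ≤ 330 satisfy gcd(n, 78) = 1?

101

78 = 2·3·13. Inclusion–exclusion on these primes:
330 − ⌊330/2⌋ − ⌊330/3⌋ − ⌊330/13⌋ + ⌊330/6⌋ + ⌊330/26⌋ + ⌊330/39⌋ − ⌊330/78⌋ = 101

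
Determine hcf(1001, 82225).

143

Euclid: 82225 = 82·1001 + 143; 1001 = 7·143 + 0. Last nonzero remainder: 143.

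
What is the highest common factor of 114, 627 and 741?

57

gcd(114, 627): 627 = 5·114 + 57; 114 = 2·57 + 0 → 57
gcd(57, 741): 741 = 13·57 + 0 → 57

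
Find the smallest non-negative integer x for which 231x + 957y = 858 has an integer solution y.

gcd(231, 957) = 33 (Euclid: 957 = 4·231 + 33; 231 = 7·33 + 0), and 33 | 858.
Extended Euclid: 231·(-4) + 957·(1) = 33. Scale by 26: x₀ = -104.
General solution x = x₀ + 29t; reducing mod 29 gives x = 12 (and y = -2).

12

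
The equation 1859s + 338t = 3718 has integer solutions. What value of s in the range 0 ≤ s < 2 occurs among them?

0

Euclid: 1859 = 5·338 + 169; 338 = 2·169 + 0 → gcd = 169; 3718 = 169·22.
Back-substitution yields 1859·(1) + 338·(-5) = 169, so one solution is s = 1·22 = 22, t = -5·22 = -110.
Solutions in s differ by 338/169 = 2; the one in [0, 2) is 22 mod 2 = 0.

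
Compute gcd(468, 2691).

117

468 = 2² · 3² · 13
2691 = 3² · 13 · 23
Common: 3² · 13 = 117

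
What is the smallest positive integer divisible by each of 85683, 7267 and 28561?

3684369

85683 = 3 · 13⁴; 7267 = 13² · 43; 28561 = 13⁴
lcm takes max exponent of each prime: 3 · 13⁴ · 43 = 3684369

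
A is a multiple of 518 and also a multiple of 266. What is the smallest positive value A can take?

9842

518 = 2 · 7 · 37; 266 = 2 · 7 · 19
max exponents: 2 · 7 · 19 · 37 = 9842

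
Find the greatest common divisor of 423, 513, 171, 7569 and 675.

423 = 3² · 47; 513 = 3³ · 19; 171 = 3² · 19; 7569 = 3² · 29²; 675 = 3³ · 5²
gcd takes min exponent of each prime: 3² = 9

9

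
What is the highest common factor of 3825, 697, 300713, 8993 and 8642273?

17

gcd(3825, 697): 3825 = 5·697 + 340; 697 = 2·340 + 17; 340 = 20·17 + 0 → 17
gcd(17, 300713): 300713 = 17689·17 + 0 → 17
gcd(17, 8993): 8993 = 529·17 + 0 → 17
gcd(17, 8642273): 8642273 = 508369·17 + 0 → 17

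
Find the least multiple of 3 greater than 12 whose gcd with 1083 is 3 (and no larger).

15

gcd(x, 1083) = 3 forces 3 | x; write x = 3s. Then gcd(3s, 3·361) = 3·gcd(s, 361), so need gcd(s, 361) = 1.
3s > 12 gives s ≥ 5. The least s ≥ 5 coprime to 361 is 5, so x = 3·5 = 15.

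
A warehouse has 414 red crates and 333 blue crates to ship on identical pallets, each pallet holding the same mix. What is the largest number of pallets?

414 = 2 · 3² · 23
333 = 3² · 37
Common: 3² = 9

9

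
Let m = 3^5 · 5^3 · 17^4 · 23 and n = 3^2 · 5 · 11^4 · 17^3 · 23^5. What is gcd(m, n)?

5084955

min exponent per shared prime: 3^2 · 5 · 17^3 · 23 = 5084955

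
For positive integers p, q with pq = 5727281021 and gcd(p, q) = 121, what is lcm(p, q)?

47332901

gcd·lcm = product, so lcm = 5727281021/121 = 47332901.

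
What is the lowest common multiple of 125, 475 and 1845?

lcm(125, 475) = 125·475/gcd = 59375/25 = 2375
lcm(2375, 1845) = 2375·1845/gcd = 4381875/5 = 876375

876375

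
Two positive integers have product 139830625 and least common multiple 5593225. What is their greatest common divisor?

25

From gcd × lcm = pq: gcd = 139830625 / 5593225 = 25.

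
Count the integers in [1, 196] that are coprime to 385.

122

Prime factors of 385: 5, 7, 11. Count integers ≤ 196 divisible by none of them.
By inclusion–exclusion: 196 − ⌊196/5⌋ − ⌊196/7⌋ − ⌊196/11⌋ + ⌊196/35⌋ + ⌊196/55⌋ + ⌊196/77⌋ − ⌊196/385⌋ = 122.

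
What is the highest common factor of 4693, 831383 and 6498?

361

gcd(4693, 831383): 831383 = 177·4693 + 722; 4693 = 6·722 + 361; 722 = 2·361 + 0 → 361
gcd(361, 6498): 6498 = 18·361 + 0 → 361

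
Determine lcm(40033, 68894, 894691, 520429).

40033 = 7² · 19 · 43; 68894 = 2 · 7² · 19 · 37; 894691 = 7² · 19 · 31²; 520429 = 7² · 13 · 19 · 43
lcm takes max exponent of each prime: 2 · 7² · 13 · 19 · 31² · 37 · 43 = 37009787906

37009787906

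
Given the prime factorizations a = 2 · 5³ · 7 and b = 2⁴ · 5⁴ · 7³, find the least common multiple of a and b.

max exponent per prime: 2⁴ · 5⁴ · 7³ = 3430000

3430000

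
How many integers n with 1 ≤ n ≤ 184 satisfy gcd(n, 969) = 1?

969 = 3·17·19. Inclusion–exclusion on these primes:
184 − ⌊184/3⌋ − ⌊184/17⌋ − ⌊184/19⌋ + ⌊184/51⌋ + ⌊184/57⌋ + ⌊184/323⌋ − ⌊184/969⌋ = 110

110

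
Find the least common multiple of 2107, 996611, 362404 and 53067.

2107 = 7² · 43; 996611 = 7² · 11 · 43²; 362404 = 2² · 7² · 43²; 53067 = 3 · 7² · 19²
lcm takes max exponent of each prime: 2² · 3 · 7² · 11 · 19² · 43² = 4317318852

4317318852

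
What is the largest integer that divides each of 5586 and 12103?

931

5586 = 2 · 3 · 7² · 19
12103 = 7² · 13 · 19
Common: 7² · 19 = 931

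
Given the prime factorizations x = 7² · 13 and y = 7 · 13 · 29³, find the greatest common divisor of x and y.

91

min exponent per shared prime: 7 · 13 = 91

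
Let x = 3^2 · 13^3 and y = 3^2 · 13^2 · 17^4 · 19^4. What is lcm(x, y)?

max exponent per prime: 3^2 · 13^3 · 17^4 · 19^4 = 215220014185293

215220014185293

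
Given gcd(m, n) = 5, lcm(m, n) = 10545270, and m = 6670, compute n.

Using mn = gcd(m,n)·lcm(m,n) = 5·10545270 = 52726350, we get n = 52726350/6670 = 7905.

7905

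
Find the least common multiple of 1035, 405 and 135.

lcm(1035, 405) = 1035·405/gcd = 419175/45 = 9315
lcm(9315, 135) = 9315·135/gcd = 1257525/135 = 9315

9315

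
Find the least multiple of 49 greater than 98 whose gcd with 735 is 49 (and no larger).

gcd(t, 735) = 49 forces 49 | t; write t = 49s. Then gcd(49s, 49·15) = 49·gcd(s, 15), so need gcd(s, 15) = 1.
49s > 98 gives s ≥ 3. The least s ≥ 3 coprime to 15 is 4, so t = 49·4 = 196.

196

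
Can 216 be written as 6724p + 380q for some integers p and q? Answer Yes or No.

Yes

gcd(6724, 380): 6724 = 17·380 + 264; 380 = 1·264 + 116; 264 = 2·116 + 32; 116 = 3·32 + 20; 32 = 1·20 + 12; 20 = 1·12 + 8; 12 = 1·8 + 4; 8 = 2·4 + 0 → 4
4 divides 216, so a solution exists.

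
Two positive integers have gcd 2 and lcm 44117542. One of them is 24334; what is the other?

3626

m·n = gcd·lcm = 2·44117542 = 88235084, so n = 88235084/24334 = 3626.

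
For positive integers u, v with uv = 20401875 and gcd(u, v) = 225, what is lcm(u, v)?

90675

Since gcd(u,v)·lcm(u,v) = uv, lcm = 20401875/225 = 90675.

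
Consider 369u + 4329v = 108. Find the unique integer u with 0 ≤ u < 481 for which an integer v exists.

gcd(369, 4329) = 9 (Euclid: 4329 = 11·369 + 270; 369 = 1·270 + 99; 270 = 2·99 + 72; 99 = 1·72 + 27; 72 = 2·27 + 18; 27 = 1·18 + 9; 18 = 2·9 + 0), and 9 | 108.
Extended Euclid: 369·(176) + 4329·(-15) = 9. Scale by 12: u₀ = 2112.
General solution u = u₀ + 481t; reducing mod 481 gives u = 188 (and v = -16).

188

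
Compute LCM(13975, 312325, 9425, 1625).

1947346375

13975 = 5² · 13 · 43; 312325 = 5² · 13 · 31²; 9425 = 5² · 13 · 29; 1625 = 5³ · 13
lcm takes max exponent of each prime: 5³ · 13 · 29 · 31² · 43 = 1947346375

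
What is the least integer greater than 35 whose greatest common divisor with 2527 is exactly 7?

42

2527 = 7·361. Any k with gcd(k, 2527) = 7 is a multiple of 7, say 7s, with s coprime to 361.
Need s > 35/7, so s ≥ 6. First s ≥ 6 with gcd(s, 361) = 1 is s = 6. Thus k = 7·6 = 42.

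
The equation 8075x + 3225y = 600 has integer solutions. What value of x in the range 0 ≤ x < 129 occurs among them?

48

Euclid: 8075 = 2·3225 + 1625; 3225 = 1·1625 + 1600; 1625 = 1·1600 + 25; 1600 = 64·25 + 0 → gcd = 25; 600 = 25·24.
Back-substitution yields 8075·(2) + 3225·(-5) = 25, so one solution is x = 2·24 = 48, y = -5·24 = -120.
Solutions in x differ by 3225/25 = 129; the one in [0, 129) is 48 mod 129 = 48.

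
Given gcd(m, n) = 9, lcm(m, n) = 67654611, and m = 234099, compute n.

2601

m·n = gcd·lcm = 9·67654611 = 608891499, so n = 608891499/234099 = 2601.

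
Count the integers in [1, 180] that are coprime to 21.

103

21 = 3·7. Inclusion–exclusion on these primes:
180 − ⌊180/3⌋ − ⌊180/7⌋ + ⌊180/21⌋ = 103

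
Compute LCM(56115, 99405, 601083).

56115 = 3² · 5 · 29 · 43; 99405 = 3² · 5 · 47²; 601083 = 3² · 7² · 29 · 47
lcm takes max exponent of each prime: 3² · 5 · 7² · 29 · 43 · 47² = 6073943715

6073943715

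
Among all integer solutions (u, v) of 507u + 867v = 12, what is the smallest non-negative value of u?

Reduce mod 867: 507u ≡ 12 (mod 867). With g = gcd(507, 867) = 3 dividing 12, divide through: 169u ≡ 4 (mod 289).
Since gcd(169, 289) = 1, u ≡ 4·(169)⁻¹ ≡ 183 (mod 289). Smallest non-negative: 183.

183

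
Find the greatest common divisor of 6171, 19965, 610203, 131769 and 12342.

gcd(6171, 19965): 19965 = 3·6171 + 1452; 6171 = 4·1452 + 363; 1452 = 4·363 + 0 → 363
gcd(363, 610203): 610203 = 1681·363 + 0 → 363
gcd(363, 131769): 131769 = 363·363 + 0 → 363
gcd(363, 12342): 12342 = 34·363 + 0 → 363

363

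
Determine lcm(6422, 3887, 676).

295412

lcm(6422, 3887) = 6422·3887/gcd = 24962314/169 = 147706
lcm(147706, 676) = 147706·676/gcd = 99849256/338 = 295412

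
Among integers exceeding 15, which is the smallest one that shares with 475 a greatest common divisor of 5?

gcd(t, 475) = 5 forces 5 | t; write t = 5s. Then gcd(5s, 5·95) = 5·gcd(s, 95), so need gcd(s, 95) = 1.
5s > 15 gives s ≥ 4. The least s ≥ 4 coprime to 95 is 4, so t = 5·4 = 20.

20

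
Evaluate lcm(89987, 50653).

89987 = 29² · 107; 50653 = 37³
max exponents: 29² · 37³ · 107 = 4558111511

4558111511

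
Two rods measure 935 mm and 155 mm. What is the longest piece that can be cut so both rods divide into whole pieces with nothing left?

5

935 = 5 · 11 · 17
155 = 5 · 31
Common: 5 = 5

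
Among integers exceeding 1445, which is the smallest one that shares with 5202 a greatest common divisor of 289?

Multiples of 289 above 1445: 289·6, 289·7, … . Need the cofactor coprime to 5202/289 = 18.
Checking s = 6, 7, … the first with gcd(s, 18) = 1 is s = 7, giving 2023.

2023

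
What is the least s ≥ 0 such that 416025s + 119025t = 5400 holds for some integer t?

202

Reduce mod 119025: 416025s ≡ 5400 (mod 119025). With g = gcd(416025, 119025) = 225 dividing 5400, divide through: 1849s ≡ 24 (mod 529).
Since gcd(1849, 529) = 1, s ≡ 24·(1849)⁻¹ ≡ 202 (mod 529). Smallest non-negative: 202.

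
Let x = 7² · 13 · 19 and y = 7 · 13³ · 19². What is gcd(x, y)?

1729

min exponent per shared prime: 7 · 13 · 19 = 1729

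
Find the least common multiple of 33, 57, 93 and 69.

447051

33 = 3 · 11; 57 = 3 · 19; 93 = 3 · 31; 69 = 3 · 23
lcm takes max exponent of each prime: 3 · 11 · 19 · 23 · 31 = 447051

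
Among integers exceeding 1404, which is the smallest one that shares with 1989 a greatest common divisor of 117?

1521

1989 = 117·17. Any x with gcd(x, 1989) = 117 is a multiple of 117, say 117s, with s coprime to 17.
Need s > 1404/117, so s ≥ 13. First s ≥ 13 with gcd(s, 17) = 1 is s = 13. Thus x = 117·13 = 1521.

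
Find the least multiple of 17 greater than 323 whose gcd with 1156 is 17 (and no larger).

1156 = 17·68. Any k with gcd(k, 1156) = 17 is a multiple of 17, say 17s, with s coprime to 68.
Need s > 323/17, so s ≥ 20. First s ≥ 20 with gcd(s, 68) = 1 is s = 21. Thus k = 17·21 = 357.

357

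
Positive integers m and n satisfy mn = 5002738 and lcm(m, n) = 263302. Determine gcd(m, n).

19

From gcd × lcm = mn: gcd = 5002738 / 263302 = 19.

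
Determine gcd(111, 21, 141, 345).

3

111 = 3 · 37; 21 = 3 · 7; 141 = 3 · 47; 345 = 3 · 5 · 23
gcd takes min exponent of each prime: 3 = 3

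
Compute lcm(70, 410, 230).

66010

70 = 2 · 5 · 7; 410 = 2 · 5 · 41; 230 = 2 · 5 · 23
lcm takes max exponent of each prime: 2 · 5 · 7 · 23 · 41 = 66010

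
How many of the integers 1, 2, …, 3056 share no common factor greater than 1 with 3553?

3553 = 11·17·19. Inclusion–exclusion on these primes:
3056 − ⌊3056/11⌋ − ⌊3056/17⌋ − ⌊3056/19⌋ + ⌊3056/187⌋ + ⌊3056/209⌋ + ⌊3056/323⌋ − ⌊3056/3553⌋ = 2479

2479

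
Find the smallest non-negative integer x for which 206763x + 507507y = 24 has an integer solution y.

27

gcd(206763, 507507) = 3 (Euclid: 507507 = 2·206763 + 93981; 206763 = 2·93981 + 18801; 93981 = 4·18801 + 18777; 18801 = 1·18777 + 24; 18777 = 782·24 + 9; 24 = 2·9 + 6; 9 = 1·6 + 3; 6 = 2·3 + 0), and 3 | 24.
Extended Euclid: 206763·(-63435) + 507507·(25844) = 3. Scale by 8: x₀ = -507480.
General solution x = x₀ + 169169t; reducing mod 169169 gives x = 27 (and y = -11).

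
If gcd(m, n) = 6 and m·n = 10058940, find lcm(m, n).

1676490

For any two positive integers, gcd × lcm equals their product. Hence lcm = 10058940 / 6 = 1676490.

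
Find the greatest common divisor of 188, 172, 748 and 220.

188 = 2² · 47; 172 = 2² · 43; 748 = 2² · 11 · 17; 220 = 2² · 5 · 11
gcd takes min exponent of each prime: 2² = 4

4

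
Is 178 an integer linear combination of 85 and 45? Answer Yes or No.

No

gcd(85, 45): 85 = 1·45 + 40; 45 = 1·40 + 5; 40 = 8·5 + 0 → 5
5 does not divide 178, so a solution does not exist.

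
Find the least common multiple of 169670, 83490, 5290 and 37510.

169670 = 2 · 5 · 19² · 47; 83490 = 2 · 3 · 5 · 11² · 23; 5290 = 2 · 5 · 23²; 37510 = 2 · 5 · 11² · 31
lcm takes max exponent of each prime: 2 · 3 · 5 · 11² · 19² · 23² · 31 · 47 = 1010017853790

1010017853790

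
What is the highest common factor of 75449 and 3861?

Euclid: 75449 = 19·3861 + 2090; 3861 = 1·2090 + 1771; 2090 = 1·1771 + 319; 1771 = 5·319 + 176; 319 = 1·176 + 143; 176 = 1·143 + 33; 143 = 4·33 + 11; 33 = 3·11 + 0. Last nonzero remainder: 11.

11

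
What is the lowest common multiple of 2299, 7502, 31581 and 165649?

50930110242

2299 = 11² · 19; 7502 = 2 · 11² · 31; 31581 = 3² · 11² · 29; 165649 = 11² · 37²
lcm takes max exponent of each prime: 2 · 3² · 11² · 19 · 29 · 31 · 37² = 50930110242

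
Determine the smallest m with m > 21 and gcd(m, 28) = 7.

gcd(m, 28) = 7 forces 7 | m; write m = 7s. Then gcd(7s, 7·4) = 7·gcd(s, 4), so need gcd(s, 4) = 1.
7s > 21 gives s ≥ 4. The least s ≥ 4 coprime to 4 is 5, so m = 7·5 = 35.

35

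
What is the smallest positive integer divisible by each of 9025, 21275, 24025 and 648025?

9025 = 5² · 19²; 21275 = 5² · 23 · 37; 24025 = 5² · 31²; 648025 = 5² · 7² · 23²
lcm takes max exponent of each prime: 5² · 7² · 19² · 23² · 31² · 37 = 8318098797925

8318098797925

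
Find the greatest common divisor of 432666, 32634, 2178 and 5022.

18

432666 = 2 · 3² · 13 · 43²; 32634 = 2 · 3² · 7² · 37; 2178 = 2 · 3² · 11²; 5022 = 2 · 3⁴ · 31
gcd takes min exponent of each prime: 2 · 3² = 18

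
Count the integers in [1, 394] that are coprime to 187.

338

Prime factors of 187: 11, 17. Count integers ≤ 394 divisible by none of them.
By inclusion–exclusion: 394 − ⌊394/11⌋ − ⌊394/17⌋ + ⌊394/187⌋ = 338.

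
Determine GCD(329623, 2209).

1

Euclid: 329623 = 149·2209 + 482; 2209 = 4·482 + 281; 482 = 1·281 + 201; 281 = 1·201 + 80; 201 = 2·80 + 41; 80 = 1·41 + 39; 41 = 1·39 + 2; 39 = 19·2 + 1; 2 = 2·1 + 0. Last nonzero remainder: 1.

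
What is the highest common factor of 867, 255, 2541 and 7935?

3

gcd(867, 255): 867 = 3·255 + 102; 255 = 2·102 + 51; 102 = 2·51 + 0 → 51
gcd(51, 2541): 2541 = 49·51 + 42; 51 = 1·42 + 9; 42 = 4·9 + 6; 9 = 1·6 + 3; 6 = 2·3 + 0 → 3
gcd(3, 7935): 7935 = 2645·3 + 0 → 3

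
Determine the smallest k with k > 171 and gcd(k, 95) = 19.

209

95 = 19·5. Any k with gcd(k, 95) = 19 is a multiple of 19, say 19s, with s coprime to 5.
Need s > 171/19, so s ≥ 10. First s ≥ 10 with gcd(s, 5) = 1 is s = 11. Thus k = 19·11 = 209.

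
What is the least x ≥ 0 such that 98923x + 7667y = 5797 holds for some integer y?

gcd(98923, 7667) = 187 (Euclid: 98923 = 12·7667 + 6919; 7667 = 1·6919 + 748; 6919 = 9·748 + 187; 748 = 4·187 + 0), and 187 | 5797.
Extended Euclid: 98923·(10) + 7667·(-129) = 187. Scale by 31: x₀ = 310.
General solution x = x₀ + 41t; reducing mod 41 gives x = 23 (and y = -296).

23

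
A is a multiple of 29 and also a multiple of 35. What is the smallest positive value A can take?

gcd first: 35 = 1·29 + 6; 29 = 4·6 + 5; 6 = 1·5 + 1; 5 = 5·1 + 0 → gcd = 1
lcm = 29·35/gcd = 1015/1 = 1015

1015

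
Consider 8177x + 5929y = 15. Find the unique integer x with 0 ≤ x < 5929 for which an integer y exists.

2619

Euclid: 8177 = 1·5929 + 2248; 5929 = 2·2248 + 1433; 2248 = 1·1433 + 815; 1433 = 1·815 + 618; 815 = 1·618 + 197; 618 = 3·197 + 27; 197 = 7·27 + 8; 27 = 3·8 + 3; 8 = 2·3 + 2; 3 = 1·2 + 1; 2 = 2·1 + 0 → gcd = 1; 15 = 1·15.
Back-substitution yields 8177·(-2197) + 5929·(3030) = 1, so one solution is x = -2197·15 = -32955, y = 3030·15 = 45450.
Solutions in x differ by 5929/1 = 5929; the one in [0, 5929) is -32955 mod 5929 = 2619.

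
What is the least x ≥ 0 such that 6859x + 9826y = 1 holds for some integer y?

9263

Reduce mod 9826: 6859x ≡ 1 (mod 9826). With g = gcd(6859, 9826) = 1 dividing 1, divide through: 6859x ≡ 1 (mod 9826).
Since gcd(6859, 9826) = 1, x ≡ 1·(6859)⁻¹ ≡ 9263 (mod 9826). Smallest non-negative: 9263.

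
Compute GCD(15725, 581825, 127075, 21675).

425

gcd(15725, 581825): 581825 = 37·15725 + 0 → 15725
gcd(15725, 127075): 127075 = 8·15725 + 1275; 15725 = 12·1275 + 425; 1275 = 3·425 + 0 → 425
gcd(425, 21675): 21675 = 51·425 + 0 → 425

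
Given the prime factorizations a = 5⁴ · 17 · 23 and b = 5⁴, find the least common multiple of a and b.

max exponent per prime: 5⁴ · 17 · 23 = 244375

244375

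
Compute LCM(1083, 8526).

1083 = 3 · 19²; 8526 = 2 · 3 · 7² · 29
max exponents: 2 · 3 · 7² · 19² · 29 = 3077886

3077886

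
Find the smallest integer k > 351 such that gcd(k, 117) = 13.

364

gcd(k, 117) = 13 forces 13 | k; write k = 13s. Then gcd(13s, 13·9) = 13·gcd(s, 9), so need gcd(s, 9) = 1.
13s > 351 gives s ≥ 28. The least s ≥ 28 coprime to 9 is 28, so k = 13·28 = 364.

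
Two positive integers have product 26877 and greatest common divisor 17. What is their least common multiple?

1581

gcd·lcm = product, so lcm = 26877/17 = 1581.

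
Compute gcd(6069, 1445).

289

6069 = 3 · 7 · 17²
1445 = 5 · 17²
Common: 17² = 289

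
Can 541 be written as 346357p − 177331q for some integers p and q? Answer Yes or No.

No

By Bézout, 346357p − 177331q = 541 has integer solutions iff gcd(346357, 177331) | 541.
Euclid: 346357 = 1·177331 + 169026; 177331 = 1·169026 + 8305; 169026 = 20·8305 + 2926; 8305 = 2·2926 + 2453; 2926 = 1·2453 + 473; 2453 = 5·473 + 88; 473 = 5·88 + 33; 88 = 2·33 + 22; 33 = 1·22 + 11; 22 = 2·11 + 0. gcd = 11; 541 mod 11 = 2. No.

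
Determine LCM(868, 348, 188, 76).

868 = 2² · 7 · 31; 348 = 2² · 3 · 29; 188 = 2² · 47; 76 = 2² · 19
lcm takes max exponent of each prime: 2² · 3 · 7 · 19 · 29 · 31 · 47 = 67435788

67435788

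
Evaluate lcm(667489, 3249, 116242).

667489 = 19² · 43²; 3249 = 3² · 19²; 116242 = 2 · 7 · 19² · 23
lcm takes max exponent of each prime: 2 · 3² · 7 · 19² · 23 · 43² = 1934383122

1934383122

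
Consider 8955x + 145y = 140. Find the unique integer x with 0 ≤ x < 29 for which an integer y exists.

25

gcd(8955, 145) = 5 (Euclid: 8955 = 61·145 + 110; 145 = 1·110 + 35; 110 = 3·35 + 5; 35 = 7·5 + 0), and 5 | 140.
Extended Euclid: 8955·(4) + 145·(-247) = 5. Scale by 28: x₀ = 112.
General solution x = x₀ + 29t; reducing mod 29 gives x = 25 (and y = -1543).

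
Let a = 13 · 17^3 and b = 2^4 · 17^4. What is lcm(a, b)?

17372368

max exponent per prime: 2^4 · 13 · 17^4 = 17372368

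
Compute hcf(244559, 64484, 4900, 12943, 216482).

244559 = 7³ · 23 · 31; 64484 = 2² · 7³ · 47; 4900 = 2² · 5² · 7²; 12943 = 7 · 43²; 216482 = 2 · 7² · 47²
gcd takes min exponent of each prime: 7 = 7

7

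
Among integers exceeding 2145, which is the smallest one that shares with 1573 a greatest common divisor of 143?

1573 = 143·11. Any m with gcd(m, 1573) = 143 is a multiple of 143, say 143s, with s coprime to 11.
Need s > 2145/143, so s ≥ 16. First s ≥ 16 with gcd(s, 11) = 1 is s = 16. Thus m = 143·16 = 2288.

2288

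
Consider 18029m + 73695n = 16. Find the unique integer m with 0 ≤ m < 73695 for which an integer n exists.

6254

Euclid: 73695 = 4·18029 + 1579; 18029 = 11·1579 + 660; 1579 = 2·660 + 259; 660 = 2·259 + 142; 259 = 1·142 + 117; 142 = 1·117 + 25; 117 = 4·25 + 17; 25 = 1·17 + 8; 17 = 2·8 + 1; 8 = 8·1 + 0 → gcd = 1; 16 = 1·16.
Back-substitution yields 18029·(-8821) + 73695·(2158) = 1, so one solution is m = -8821·16 = -141136, n = 2158·16 = 34528.
Solutions in m differ by 73695/1 = 73695; the one in [0, 73695) is -141136 mod 73695 = 6254.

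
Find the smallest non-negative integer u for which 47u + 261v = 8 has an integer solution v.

139

Reduce mod 261: 47u ≡ 8 (mod 261). With g = gcd(47, 261) = 1 dividing 8, divide through: 47u ≡ 8 (mod 261).
Since gcd(47, 261) = 1, u ≡ 8·(47)⁻¹ ≡ 139 (mod 261). Smallest non-negative: 139.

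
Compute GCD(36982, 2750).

36982 = 2 · 11 · 41²
2750 = 2 · 5³ · 11
Common: 2 · 11 = 22

22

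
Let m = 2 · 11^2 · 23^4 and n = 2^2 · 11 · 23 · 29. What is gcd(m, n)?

506

min exponent per shared prime: 2 · 11 · 23 = 506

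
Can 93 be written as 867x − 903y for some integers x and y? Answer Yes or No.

By Bézout, 867x − 903y = 93 has integer solutions iff gcd(867, 903) | 93.
Euclid: 903 = 1·867 + 36; 867 = 24·36 + 3; 36 = 12·3 + 0. gcd = 3; 93 mod 3 = 0. Yes.

Yes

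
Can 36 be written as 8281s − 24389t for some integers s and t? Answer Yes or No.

By Bézout, 8281s − 24389t = 36 has integer solutions iff gcd(8281, 24389) | 36.
Euclid: 24389 = 2·8281 + 7827; 8281 = 1·7827 + 454; 7827 = 17·454 + 109; 454 = 4·109 + 18; 109 = 6·18 + 1; 18 = 18·1 + 0. gcd = 1; 36 mod 1 = 0. Yes.

Yes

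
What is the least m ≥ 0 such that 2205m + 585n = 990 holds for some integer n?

10

gcd(2205, 585) = 45 (Euclid: 2205 = 3·585 + 450; 585 = 1·450 + 135; 450 = 3·135 + 45; 135 = 3·45 + 0), and 45 | 990.
Extended Euclid: 2205·(4) + 585·(-15) = 45. Scale by 22: m₀ = 88.
General solution m = m₀ + 13t; reducing mod 13 gives m = 10 (and n = -36).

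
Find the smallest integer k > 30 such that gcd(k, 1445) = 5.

35

1445 = 5·289. Any k with gcd(k, 1445) = 5 is a multiple of 5, say 5s, with s coprime to 289.
Need s > 30/5, so s ≥ 7. First s ≥ 7 with gcd(s, 289) = 1 is s = 7. Thus k = 5·7 = 35.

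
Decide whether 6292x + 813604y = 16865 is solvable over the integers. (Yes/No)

No

gcd(6292, 813604): 813604 = 129·6292 + 1936; 6292 = 3·1936 + 484; 1936 = 4·484 + 0 → 484
484 does not divide 16865, so a solution does not exist.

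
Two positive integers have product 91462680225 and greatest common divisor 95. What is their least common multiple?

Since gcd(p,q)·lcm(p,q) = pq, lcm = 91462680225/95 = 962765055.

962765055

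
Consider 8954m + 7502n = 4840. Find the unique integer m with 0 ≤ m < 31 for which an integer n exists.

gcd(8954, 7502) = 242 (Euclid: 8954 = 1·7502 + 1452; 7502 = 5·1452 + 242; 1452 = 6·242 + 0), and 242 | 4840.
Extended Euclid: 8954·(-5) + 7502·(6) = 242. Scale by 20: m₀ = -100.
General solution m = m₀ + 31t; reducing mod 31 gives m = 24 (and n = -28).

24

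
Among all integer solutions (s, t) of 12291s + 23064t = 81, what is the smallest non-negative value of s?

gcd(12291, 23064) = 3 (Euclid: 23064 = 1·12291 + 10773; 12291 = 1·10773 + 1518; 10773 = 7·1518 + 147; 1518 = 10·147 + 48; 147 = 3·48 + 3; 48 = 16·3 + 0), and 3 | 81.
Extended Euclid: 12291·(-471) + 23064·(251) = 3. Scale by 27: s₀ = -12717.
General solution s = s₀ + 7688k; reducing mod 7688 gives s = 2659 (and t = -1417).

2659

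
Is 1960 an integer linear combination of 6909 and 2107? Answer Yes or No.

Yes

By Bézout, 6909u + 2107v = 1960 has integer solutions iff gcd(6909, 2107) | 1960.
Euclid: 6909 = 3·2107 + 588; 2107 = 3·588 + 343; 588 = 1·343 + 245; 343 = 1·245 + 98; 245 = 2·98 + 49; 98 = 2·49 + 0. gcd = 49; 1960 mod 49 = 0. Yes.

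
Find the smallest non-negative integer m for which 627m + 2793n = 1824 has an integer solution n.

Euclid: 2793 = 4·627 + 285; 627 = 2·285 + 57; 285 = 5·57 + 0 → gcd = 57; 1824 = 57·32.
Back-substitution yields 627·(9) + 2793·(-2) = 57, so one solution is m = 9·32 = 288, n = -2·32 = -64.
Solutions in m differ by 2793/57 = 49; the one in [0, 49) is 288 mod 49 = 43.

43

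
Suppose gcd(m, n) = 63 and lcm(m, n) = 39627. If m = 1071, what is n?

2331

m·n = gcd·lcm = 63·39627 = 2496501, so n = 2496501/1071 = 2331.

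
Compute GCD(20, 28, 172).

20 = 2² · 5; 28 = 2² · 7; 172 = 2² · 43
gcd takes min exponent of each prime: 2² = 4

4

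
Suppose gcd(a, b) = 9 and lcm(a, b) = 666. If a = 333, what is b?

a·b = gcd·lcm = 9·666 = 5994, so b = 5994/333 = 18.

18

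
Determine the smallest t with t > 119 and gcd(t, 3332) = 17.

153

Multiples of 17 above 119: 17·8, 17·9, … . Need the cofactor coprime to 3332/17 = 196.
Checking s = 8, 9, … the first with gcd(s, 196) = 1 is s = 9, giving 153.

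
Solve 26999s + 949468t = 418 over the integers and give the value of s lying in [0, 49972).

45330

gcd(26999, 949468) = 19 (Euclid: 949468 = 35·26999 + 4503; 26999 = 5·4503 + 4484; 4503 = 1·4484 + 19; 4484 = 236·19 + 0), and 19 | 418.
Extended Euclid: 26999·(-211) + 949468·(6) = 19. Scale by 22: s₀ = -4642.
General solution s = s₀ + 49972k; reducing mod 49972 gives s = 45330 (and t = -1289).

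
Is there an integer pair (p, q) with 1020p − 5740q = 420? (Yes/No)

gcd(1020, 5740): 5740 = 5·1020 + 640; 1020 = 1·640 + 380; 640 = 1·380 + 260; 380 = 1·260 + 120; 260 = 2·120 + 20; 120 = 6·20 + 0 → 20
20 divides 420, so a solution exists.

Yes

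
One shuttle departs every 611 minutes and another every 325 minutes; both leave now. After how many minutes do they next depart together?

15275

gcd first: 611 = 1·325 + 286; 325 = 1·286 + 39; 286 = 7·39 + 13; 39 = 3·13 + 0 → gcd = 13
lcm = 611·325/gcd = 198575/13 = 15275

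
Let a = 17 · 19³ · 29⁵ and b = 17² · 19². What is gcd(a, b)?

min exponent per shared prime: 17 · 19² = 6137

6137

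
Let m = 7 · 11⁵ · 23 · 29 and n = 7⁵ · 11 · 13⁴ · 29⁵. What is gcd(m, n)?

2233

min exponent per shared prime: 7 · 11 · 29 = 2233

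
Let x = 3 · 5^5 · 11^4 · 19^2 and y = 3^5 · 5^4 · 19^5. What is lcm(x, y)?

max exponent per prime: 3^5 · 5^5 · 11^4 · 19^5 = 27529291895428125

27529291895428125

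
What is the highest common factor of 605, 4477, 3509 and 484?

121

gcd(605, 4477): 4477 = 7·605 + 242; 605 = 2·242 + 121; 242 = 2·121 + 0 → 121
gcd(121, 3509): 3509 = 29·121 + 0 → 121
gcd(121, 484): 484 = 4·121 + 0 → 121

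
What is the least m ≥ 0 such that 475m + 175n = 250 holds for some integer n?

Reduce mod 175: 475m ≡ 250 (mod 175). With g = gcd(475, 175) = 25 dividing 250, divide through: 19m ≡ 10 (mod 7).
Since gcd(19, 7) = 1, m ≡ 10·(19)⁻¹ ≡ 2 (mod 7). Smallest non-negative: 2.

2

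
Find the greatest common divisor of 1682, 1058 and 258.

2

gcd(1682, 1058): 1682 = 1·1058 + 624; 1058 = 1·624 + 434; 624 = 1·434 + 190; 434 = 2·190 + 54; 190 = 3·54 + 28; 54 = 1·28 + 26; 28 = 1·26 + 2; 26 = 13·2 + 0 → 2
gcd(2, 258): 258 = 129·2 + 0 → 2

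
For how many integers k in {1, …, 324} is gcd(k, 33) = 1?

33 = 3·11. Inclusion–exclusion on these primes:
324 − ⌊324/3⌋ − ⌊324/11⌋ + ⌊324/33⌋ = 196

196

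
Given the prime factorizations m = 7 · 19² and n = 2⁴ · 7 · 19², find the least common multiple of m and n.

40432

max exponent per prime: 2⁴ · 7 · 19² = 40432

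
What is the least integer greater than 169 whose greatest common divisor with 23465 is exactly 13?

182

gcd(a, 23465) = 13 forces 13 | a; write a = 13s. Then gcd(13s, 13·1805) = 13·gcd(s, 1805), so need gcd(s, 1805) = 1.
13s > 169 gives s ≥ 14. The least s ≥ 14 coprime to 1805 is 14, so a = 13·14 = 182.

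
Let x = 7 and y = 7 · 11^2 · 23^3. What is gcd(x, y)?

7

min exponent per shared prime: 7 = 7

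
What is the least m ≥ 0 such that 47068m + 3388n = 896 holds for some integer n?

72

Reduce mod 3388: 47068m ≡ 896 (mod 3388). With g = gcd(47068, 3388) = 28 dividing 896, divide through: 1681m ≡ 32 (mod 121).
Since gcd(1681, 121) = 1, m ≡ 32·(1681)⁻¹ ≡ 72 (mod 121). Smallest non-negative: 72.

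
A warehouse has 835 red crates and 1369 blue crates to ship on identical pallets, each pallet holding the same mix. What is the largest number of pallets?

1

835 = 5 · 167
1369 = 37²
Common: 1 = 1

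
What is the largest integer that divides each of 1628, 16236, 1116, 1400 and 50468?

gcd(1628, 16236): 16236 = 9·1628 + 1584; 1628 = 1·1584 + 44; 1584 = 36·44 + 0 → 44
gcd(44, 1116): 1116 = 25·44 + 16; 44 = 2·16 + 12; 16 = 1·12 + 4; 12 = 3·4 + 0 → 4
gcd(4, 1400): 1400 = 350·4 + 0 → 4
gcd(4, 50468): 50468 = 12617·4 + 0 → 4

4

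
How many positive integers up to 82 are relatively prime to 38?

39

38 = 2·19. Inclusion–exclusion on these primes:
82 − ⌊82/2⌋ − ⌊82/19⌋ + ⌊82/38⌋ = 39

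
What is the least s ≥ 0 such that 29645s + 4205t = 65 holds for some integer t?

Euclid: 29645 = 7·4205 + 210; 4205 = 20·210 + 5; 210 = 42·5 + 0 → gcd = 5; 65 = 5·13.
Back-substitution yields 29645·(-20) + 4205·(141) = 5, so one solution is s = -20·13 = -260, t = 141·13 = 1833.
Solutions in s differ by 4205/5 = 841; the one in [0, 841) is -260 mod 841 = 581.

581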